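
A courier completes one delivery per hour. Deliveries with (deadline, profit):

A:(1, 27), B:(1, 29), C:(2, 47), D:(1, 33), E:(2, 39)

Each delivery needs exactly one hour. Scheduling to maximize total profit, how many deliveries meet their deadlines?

Sort by profit descending; place each in the latest free slot ≤ its deadline.
By profit: C(d2,47), E(d2,39), D(d1,33), B(d1,29), A(d1,27)
C→slot 2; E→slot 1; D skipped; B skipped; A skipped.
2 of 5 scheduled.

2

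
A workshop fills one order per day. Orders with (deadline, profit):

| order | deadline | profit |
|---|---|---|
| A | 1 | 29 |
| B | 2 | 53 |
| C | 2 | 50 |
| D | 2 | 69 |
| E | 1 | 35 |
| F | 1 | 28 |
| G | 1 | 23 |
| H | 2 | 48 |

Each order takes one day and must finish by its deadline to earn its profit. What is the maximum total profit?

122

Profit order: D=69 B=53 C=50 H=48 E=35 A=29 F=28 G=23
Assign: D→slot 2, B→slot 1, C skipped, H skipped, E skipped, A skipped, F skipped, G skipped.
Slots: [1:B] [2:D]
Profit = 53 + 69 = 122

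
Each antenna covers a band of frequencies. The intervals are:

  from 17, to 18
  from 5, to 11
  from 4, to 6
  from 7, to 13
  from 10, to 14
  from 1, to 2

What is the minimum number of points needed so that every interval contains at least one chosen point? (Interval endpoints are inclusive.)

Process intervals by earliest right end; each time one isn't hit yet, stab at its right endpoint.
Sorted: [1,2] [4,6] [5,11] [7,13] [10,14] [17,18]
{[1,2]} hit by 2; {[4,6],[5,11]} hit by 6; {[7,13],[10,14]} hit by 13; {[17,18]} hit by 18.
Points: 2, 6, 13, 18 (4 total).

4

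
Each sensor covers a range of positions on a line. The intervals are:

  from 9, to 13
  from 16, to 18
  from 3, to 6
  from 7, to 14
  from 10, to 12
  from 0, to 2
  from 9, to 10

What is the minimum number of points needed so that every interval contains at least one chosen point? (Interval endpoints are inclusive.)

Sort by right endpoint; whenever an interval is uncovered, place a point at its right end.
Sorted: [0,2] [3,6] [9,10] [10,12] [9,13] [7,14] [16,18]
{[0,2]} hit by 2; {[3,6]} hit by 6; {[9,10],[10,12],[9,13],[7,14]} hit by 10; {[16,18]} hit by 18.
Points: 2, 6, 10, 18 (4 total).

4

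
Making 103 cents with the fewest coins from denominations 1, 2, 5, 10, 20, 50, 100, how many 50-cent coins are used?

103 − 1×100→3 − 1×2→1 − 1×1→0
Count of 50: 0

0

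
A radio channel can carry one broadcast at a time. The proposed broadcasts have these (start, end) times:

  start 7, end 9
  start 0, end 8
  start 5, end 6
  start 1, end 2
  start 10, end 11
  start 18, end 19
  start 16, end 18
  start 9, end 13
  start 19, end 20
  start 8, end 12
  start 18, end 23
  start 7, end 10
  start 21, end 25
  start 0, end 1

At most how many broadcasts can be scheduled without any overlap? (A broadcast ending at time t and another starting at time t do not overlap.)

9

Order by finish time; keep every interval that doesn't clash with the previous kept one.
By end time: (0,1), (1,2), (5,6), (0,8), (7,9), (7,10), (10,11), (8,12), (9,13), (16,18), (18,19), (19,20), (18,23), (21,25).
Pick (0,1); next start ≥ 1 → (1,2); next start ≥ 2 → (5,6); next start ≥ 6 → (7,9); next start ≥ 9 → (10,11); next start ≥ 11 → (16,18); next start ≥ 18 → (18,19); next start ≥ 19 → (19,20); next start ≥ 20 → (21,25).
Selected 9 broadcasts.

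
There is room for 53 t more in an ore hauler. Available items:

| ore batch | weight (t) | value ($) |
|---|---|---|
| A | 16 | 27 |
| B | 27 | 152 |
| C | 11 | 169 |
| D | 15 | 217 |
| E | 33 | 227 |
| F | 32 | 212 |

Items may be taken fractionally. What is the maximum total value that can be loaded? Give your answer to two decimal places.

Ratios (sorted): C 15.36, D 14.47, E 6.88, F 6.62, B 5.63, A 1.69
take C (11 @ 169); take D (15 @ 217); take 27/33 of E → 185.73. Capacity used 53/53.
Total value = 571.73

571.73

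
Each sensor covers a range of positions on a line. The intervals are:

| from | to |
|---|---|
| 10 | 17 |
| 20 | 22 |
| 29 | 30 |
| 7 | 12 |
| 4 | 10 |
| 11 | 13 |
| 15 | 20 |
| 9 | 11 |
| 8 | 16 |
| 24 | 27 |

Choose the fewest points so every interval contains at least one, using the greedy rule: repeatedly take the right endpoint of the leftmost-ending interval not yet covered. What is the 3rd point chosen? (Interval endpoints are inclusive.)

20

Process intervals by earliest right end; each time one isn't hit yet, stab at its right endpoint.
Sorted: [4,10] [9,11] [7,12] [11,13] [8,16] [10,17] [15,20] [20,22] [24,27] [29,30]
{[4,10],[9,11],[7,12]} hit by 10; {[11,13],[8,16],[10,17]} hit by 13; {[15,20],[20,22]} hit by 20; {[24,27]} hit by 27; {[29,30]} hit by 30.
Points: 10, 13, 20, 27, 30 (5 total).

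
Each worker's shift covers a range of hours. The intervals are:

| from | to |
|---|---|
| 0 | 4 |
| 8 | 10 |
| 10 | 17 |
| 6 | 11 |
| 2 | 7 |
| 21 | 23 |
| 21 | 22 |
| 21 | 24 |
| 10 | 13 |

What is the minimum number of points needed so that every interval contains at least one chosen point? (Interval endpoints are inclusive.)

Process intervals by earliest right end; each time one isn't hit yet, stab at its right endpoint.
By right end: [0,4]  [2,7]  [8,10]  [6,11]  [10,13]  [10,17]  [21,22]  [21,23]  [21,24]
[0,4] uncovered → point at 4; [8,10] uncovered → point at 10; [21,22] uncovered → point at 22.
Points: 4, 10, 22 (3 total).

3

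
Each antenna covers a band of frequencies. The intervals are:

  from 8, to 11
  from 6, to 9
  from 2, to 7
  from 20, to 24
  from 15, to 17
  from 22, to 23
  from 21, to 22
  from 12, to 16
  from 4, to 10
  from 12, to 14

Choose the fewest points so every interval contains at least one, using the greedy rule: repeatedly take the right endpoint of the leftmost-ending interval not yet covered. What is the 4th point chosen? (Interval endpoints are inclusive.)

Process intervals by earliest right end; each time one isn't hit yet, stab at its right endpoint.
Sorted: [2,7] [6,9] [4,10] [8,11] [12,14] [12,16] [15,17] [21,22] [22,23] [20,24]
{[2,7],[6,9],[4,10]} hit by 7; {[8,11]} hit by 11; {[12,14],[12,16]} hit by 14; {[15,17]} hit by 17; {[21,22],[22,23],[20,24]} hit by 22.
Points: 7, 11, 14, 17, 22 (5 total).

17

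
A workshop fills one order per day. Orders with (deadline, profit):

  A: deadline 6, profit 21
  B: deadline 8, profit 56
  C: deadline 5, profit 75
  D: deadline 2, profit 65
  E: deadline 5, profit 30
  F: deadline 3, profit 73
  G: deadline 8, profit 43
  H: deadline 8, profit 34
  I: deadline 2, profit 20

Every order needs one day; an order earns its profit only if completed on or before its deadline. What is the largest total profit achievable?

By profit: C(d5,75), F(d3,73), D(d2,65), B(d8,56), G(d8,43), H(d8,34), E(d5,30), A(d6,21), I(d2,20)
C→slot 5; F→slot 3; D→slot 2; B→slot 8; G→slot 7; H→slot 6; E→slot 4; A→slot 1; I skipped.
Profit = 21 + 65 + 73 + 30 + 75 + 34 + 43 + 56 = 397

397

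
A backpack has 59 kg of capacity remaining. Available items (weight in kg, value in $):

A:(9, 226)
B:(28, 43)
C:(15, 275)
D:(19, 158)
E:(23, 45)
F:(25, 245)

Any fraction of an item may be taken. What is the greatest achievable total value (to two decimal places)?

829.16

Sort by value per unit weight and fill in that order.
Ratios (sorted): A 25.11, C 18.33, F 9.80, D 8.32, E 1.96, B 1.54
take A (9 @ 226); take C (15 @ 275); take F (25 @ 245); take 10/19 of D → 83.16. Capacity used 59/59.
Total value = 829.16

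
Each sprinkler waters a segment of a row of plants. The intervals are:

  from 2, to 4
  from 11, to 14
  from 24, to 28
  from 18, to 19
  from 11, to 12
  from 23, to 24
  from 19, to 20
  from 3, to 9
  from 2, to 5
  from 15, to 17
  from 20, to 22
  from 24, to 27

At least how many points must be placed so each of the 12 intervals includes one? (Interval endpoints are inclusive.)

6

Sort by right endpoint; whenever an interval is uncovered, place a point at its right end.
Sorted: [2,4] [2,5] [3,9] [11,12] [11,14] [15,17] [18,19] [19,20] [20,22] [23,24] [24,27] [24,28]
{[2,4],[2,5],[3,9]} hit by 4; {[11,12],[11,14]} hit by 12; {[15,17]} hit by 17; {[18,19],[19,20]} hit by 19; {[20,22]} hit by 22; {[23,24],[24,27],[24,28]} hit by 24.
Points: 4, 12, 17, 19, 22, 24 (6 total).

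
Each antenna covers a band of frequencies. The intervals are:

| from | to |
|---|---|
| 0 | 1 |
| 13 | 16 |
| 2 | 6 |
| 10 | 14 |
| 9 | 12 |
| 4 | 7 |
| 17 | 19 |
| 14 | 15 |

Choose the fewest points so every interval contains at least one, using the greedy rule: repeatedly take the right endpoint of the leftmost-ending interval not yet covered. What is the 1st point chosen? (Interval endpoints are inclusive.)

1

Process intervals by earliest right end; each time one isn't hit yet, stab at its right endpoint.
By right end: [0,1]  [2,6]  [4,7]  [9,12]  [10,14]  [14,15]  [13,16]  [17,19]
[0,1] uncovered → point at 1; [2,6] uncovered → point at 6; [9,12] uncovered → point at 12; [14,15] uncovered → point at 15; [17,19] uncovered → point at 19.
Points: 1, 6, 12, 15, 19 (5 total).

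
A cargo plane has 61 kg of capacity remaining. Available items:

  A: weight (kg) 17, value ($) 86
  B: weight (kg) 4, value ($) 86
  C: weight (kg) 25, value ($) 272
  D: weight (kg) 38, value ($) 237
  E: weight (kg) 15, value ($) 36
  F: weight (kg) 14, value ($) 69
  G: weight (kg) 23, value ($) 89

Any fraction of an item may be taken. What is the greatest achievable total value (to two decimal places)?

557.58

Greedy by value/weight ratio, highest first.
Ratios (sorted): B 21.50, C 10.88, D 6.24, A 5.06, F 4.93, G 3.87, E 2.40
take B (4 @ 86); take C (25 @ 272); take 32/38 of D → 199.58. Capacity used 61/61.
Total value = 557.58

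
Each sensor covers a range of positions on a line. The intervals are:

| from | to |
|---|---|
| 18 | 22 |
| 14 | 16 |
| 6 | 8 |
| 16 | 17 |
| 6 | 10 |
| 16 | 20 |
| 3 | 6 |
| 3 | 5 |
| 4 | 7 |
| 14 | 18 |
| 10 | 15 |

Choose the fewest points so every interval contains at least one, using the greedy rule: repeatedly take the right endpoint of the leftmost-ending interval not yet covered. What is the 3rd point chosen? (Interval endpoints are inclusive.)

15

Process intervals by earliest right end; each time one isn't hit yet, stab at its right endpoint.
By right end: [3,5]  [3,6]  [4,7]  [6,8]  [6,10]  [10,15]  [14,16]  [16,17]  [14,18]  [16,20]  [18,22]
[3,5] uncovered → point at 5; [6,8] uncovered → point at 8; [10,15] uncovered → point at 15; [16,17] uncovered → point at 17; [18,22] uncovered → point at 22.
Points: 5, 8, 15, 17, 22 (5 total).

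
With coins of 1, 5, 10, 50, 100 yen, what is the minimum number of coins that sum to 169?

8

169 − 1×100→69 − 1×50→19 − 1×10→9 − 1×5→4 − 4×1→0
Total coins = 1 + 1 + 1 + 1 + 4 = 8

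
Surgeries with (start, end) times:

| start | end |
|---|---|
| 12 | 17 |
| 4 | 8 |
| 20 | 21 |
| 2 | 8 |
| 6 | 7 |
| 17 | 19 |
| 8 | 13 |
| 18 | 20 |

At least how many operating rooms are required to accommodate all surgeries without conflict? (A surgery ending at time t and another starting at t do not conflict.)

The answer is the maximum number of intervals overlapping at any instant.
starts: [2, 4, 6, 8, 12, 17, 18, 20]
ends:   [7, 8, 8, 13, 17, 19, 20, 21]
s2→1 s4→2 s6→3  — peak 3.

3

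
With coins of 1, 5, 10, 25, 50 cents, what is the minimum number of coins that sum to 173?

173 = 3×50 + 2×10 + 3×1
Total coins = 3 + 2 + 3 = 8

8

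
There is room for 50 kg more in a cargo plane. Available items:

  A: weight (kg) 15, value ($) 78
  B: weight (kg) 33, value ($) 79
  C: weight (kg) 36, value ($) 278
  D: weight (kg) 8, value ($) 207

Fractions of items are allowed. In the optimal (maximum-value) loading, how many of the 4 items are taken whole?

Sort by value per unit weight and fill in that order.
Order: D (207/8=25.88) > C (278/36=7.72) > A (78/15=5.20) > B (79/33=2.39)
Fill: take D (8 @ 207) → take C (36 @ 278) → take 6/15 of A → 31.20; 50/50 used.
2 item(s) taken whole; one partial (take 6/15 of A).

2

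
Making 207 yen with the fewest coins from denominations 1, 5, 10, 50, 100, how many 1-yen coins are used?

2

207 − 2×100→7 − 1×5→2 − 2×1→0
Count of 1: 2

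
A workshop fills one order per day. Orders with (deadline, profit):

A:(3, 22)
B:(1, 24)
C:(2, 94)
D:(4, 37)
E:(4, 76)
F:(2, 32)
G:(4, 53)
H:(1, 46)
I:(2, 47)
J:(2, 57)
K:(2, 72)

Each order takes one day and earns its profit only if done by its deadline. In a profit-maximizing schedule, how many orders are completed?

4

Take jobs in profit order; each goes to the latest open slot no later than its deadline.
By profit: C(d2,94), E(d4,76), K(d2,72), J(d2,57), G(d4,53), I(d2,47), H(d1,46), D(d4,37), F(d2,32), B(d1,24), A(d3,22)
C→slot 2; E→slot 4; K→slot 1; J skipped; G→slot 3; I skipped; H skipped; D skipped; F skipped; B skipped; A skipped.
4 of 11 scheduled.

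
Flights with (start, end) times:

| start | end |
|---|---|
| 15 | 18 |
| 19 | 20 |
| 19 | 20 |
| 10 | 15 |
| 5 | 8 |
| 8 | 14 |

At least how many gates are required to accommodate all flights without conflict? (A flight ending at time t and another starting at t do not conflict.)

2

Count concurrent intervals with a sweep; the peak is the room count.
Events (time:±→running): 5:+→1 8:-→0 8:+→1 10:+→2 … peak 2.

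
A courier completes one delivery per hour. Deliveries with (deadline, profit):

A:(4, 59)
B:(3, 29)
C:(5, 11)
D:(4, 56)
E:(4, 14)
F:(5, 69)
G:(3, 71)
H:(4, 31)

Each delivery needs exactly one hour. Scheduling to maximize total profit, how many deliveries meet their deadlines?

5

Profit order: G=71 F=69 A=59 D=56 H=31 B=29 E=14 C=11
Assign: G→slot 3, F→slot 5, A→slot 4, D→slot 2, H→slot 1, B skipped, E skipped, C skipped.
Slots: [1:H] [2:D] [3:G] [4:A] [5:F]
5 of 8 scheduled.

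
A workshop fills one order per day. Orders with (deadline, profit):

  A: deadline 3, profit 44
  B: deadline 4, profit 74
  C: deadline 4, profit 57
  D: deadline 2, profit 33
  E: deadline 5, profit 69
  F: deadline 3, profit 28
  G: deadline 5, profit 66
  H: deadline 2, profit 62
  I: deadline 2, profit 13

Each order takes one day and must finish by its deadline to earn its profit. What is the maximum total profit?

328

Profit order: B=74 E=69 G=66 H=62 C=57 A=44 D=33 F=28 I=13
Assign: B→slot 4, E→slot 5, G→slot 3, H→slot 2, C→slot 1, A skipped, D skipped, F skipped, I skipped.
Slots: [1:C] [2:H] [3:G] [4:B] [5:E]
Profit = 57 + 62 + 66 + 74 + 69 = 328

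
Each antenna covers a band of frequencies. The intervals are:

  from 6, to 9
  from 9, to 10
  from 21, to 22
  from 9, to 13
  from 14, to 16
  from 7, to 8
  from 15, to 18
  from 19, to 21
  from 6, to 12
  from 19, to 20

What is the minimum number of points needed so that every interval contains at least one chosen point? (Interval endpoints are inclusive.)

Sort by right endpoint; whenever an interval is uncovered, place a point at its right end.
Sorted: [7,8] [6,9] [9,10] [6,12] [9,13] [14,16] [15,18] [19,20] [19,21] [21,22]
{[7,8],[6,9]} hit by 8; {[9,10],[6,12],[9,13]} hit by 10; {[14,16],[15,18]} hit by 16; {[19,20],[19,21]} hit by 20; {[21,22]} hit by 22.
Points: 8, 10, 16, 20, 22 (5 total).

5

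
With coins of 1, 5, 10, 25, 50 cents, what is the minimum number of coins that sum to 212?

7

Greedy: take as many of the largest coin as possible, then repeat with the remainder.
212 = 4×50 + 1×10 + 2×1
Total coins = 4 + 1 + 2 = 7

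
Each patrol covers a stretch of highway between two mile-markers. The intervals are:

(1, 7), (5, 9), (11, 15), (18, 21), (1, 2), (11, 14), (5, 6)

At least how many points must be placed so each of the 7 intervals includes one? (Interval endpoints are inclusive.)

4

Process intervals by earliest right end; each time one isn't hit yet, stab at its right endpoint.
Sorted: [1,2] [5,6] [1,7] [5,9] [11,14] [11,15] [18,21]
{[1,2]} hit by 2; {[5,6],[1,7],[5,9]} hit by 6; {[11,14],[11,15]} hit by 14; {[18,21]} hit by 21.
Points: 2, 6, 14, 21 (4 total).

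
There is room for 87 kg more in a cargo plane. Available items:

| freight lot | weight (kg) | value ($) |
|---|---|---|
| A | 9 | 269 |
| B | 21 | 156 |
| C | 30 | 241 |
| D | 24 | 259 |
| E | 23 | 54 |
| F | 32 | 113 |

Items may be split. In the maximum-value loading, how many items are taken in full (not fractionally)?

4

Sort by value per unit weight and fill in that order.
Order: A (269/9=29.89) > D (259/24=10.79) > C (241/30=8.03) > B (156/21=7.43) > F (113/32=3.53) > E (54/23=2.35)
Fill: take A (9 @ 269) → take D (24 @ 259) → take C (30 @ 241) → take B (21 @ 156) → take 3/32 of F → 10.59; 87/87 used.
4 item(s) taken whole; one partial (take 3/32 of F).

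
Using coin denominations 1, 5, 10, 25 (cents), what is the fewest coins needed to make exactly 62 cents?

5

Use the largest denomination that fits, subtract, and repeat.
62 − 2×25→12 − 1×10→2 − 2×1→0
Total coins = 2 + 1 + 2 = 5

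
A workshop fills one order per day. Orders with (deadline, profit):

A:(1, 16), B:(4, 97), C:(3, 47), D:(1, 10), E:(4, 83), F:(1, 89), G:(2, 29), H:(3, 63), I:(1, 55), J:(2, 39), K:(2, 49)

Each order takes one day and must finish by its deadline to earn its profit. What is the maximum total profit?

Take jobs in profit order; each goes to the latest open slot no later than its deadline.
By profit: B(d4,97), F(d1,89), E(d4,83), H(d3,63), I(d1,55), K(d2,49), C(d3,47), J(d2,39), G(d2,29), A(d1,16), D(d1,10)
B→slot 4; F→slot 1; E→slot 3; H→slot 2; I skipped; K skipped; C skipped; J skipped; G skipped; A skipped; D skipped.
Profit = 89 + 63 + 83 + 97 = 332

332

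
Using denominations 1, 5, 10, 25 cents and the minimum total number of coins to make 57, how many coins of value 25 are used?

57 − 2×25→7 − 1×5→2 − 2×1→0
Count of 25: 2

2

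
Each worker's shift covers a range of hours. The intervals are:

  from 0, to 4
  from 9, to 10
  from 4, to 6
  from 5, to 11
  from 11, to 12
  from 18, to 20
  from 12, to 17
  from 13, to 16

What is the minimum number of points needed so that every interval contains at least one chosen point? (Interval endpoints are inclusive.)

5

By right end: [0,4]  [4,6]  [9,10]  [5,11]  [11,12]  [13,16]  [12,17]  [18,20]
[0,4] uncovered → point at 4; [9,10] uncovered → point at 10; [11,12] uncovered → point at 12; [13,16] uncovered → point at 16; [18,20] uncovered → point at 20.
Points: 4, 10, 12, 16, 20 (5 total).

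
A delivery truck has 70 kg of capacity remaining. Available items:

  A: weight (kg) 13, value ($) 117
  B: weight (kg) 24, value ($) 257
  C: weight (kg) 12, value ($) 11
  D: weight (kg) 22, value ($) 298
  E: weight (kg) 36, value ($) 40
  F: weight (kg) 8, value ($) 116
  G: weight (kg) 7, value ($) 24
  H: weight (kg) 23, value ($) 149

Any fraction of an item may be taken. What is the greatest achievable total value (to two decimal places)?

807.43

Sort by value per unit weight and fill in that order.
Ratios (sorted): F 14.50, D 13.55, B 10.71, A 9.00, H 6.48, G 3.43, E 1.11, C 0.92
take F (8 @ 116); take D (22 @ 298); take B (24 @ 257); take A (13 @ 117); take 3/23 of H → 19.43. Capacity used 70/70.
Total value = 807.43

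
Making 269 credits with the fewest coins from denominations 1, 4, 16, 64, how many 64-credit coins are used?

Use the largest denomination that fits, subtract, and repeat.
269 = 4×64 + 3×4 + 1×1
Count of 64: 4

4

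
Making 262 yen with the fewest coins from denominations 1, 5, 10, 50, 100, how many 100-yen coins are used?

2

262 − 2×100→62 − 1×50→12 − 1×10→2 − 2×1→0
Count of 100: 2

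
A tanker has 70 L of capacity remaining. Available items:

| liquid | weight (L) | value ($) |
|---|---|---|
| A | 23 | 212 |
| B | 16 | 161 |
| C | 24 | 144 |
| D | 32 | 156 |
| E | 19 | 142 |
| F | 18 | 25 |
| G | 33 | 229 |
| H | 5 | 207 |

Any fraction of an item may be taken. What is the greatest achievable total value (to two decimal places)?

Greedy by value/weight ratio, highest first.
Ratios (sorted): H 41.40, B 10.06, A 9.22, E 7.47, G 6.94, C 6.00, D 4.88, F 1.39
take H (5 @ 207); take B (16 @ 161); take A (23 @ 212); take E (19 @ 142); take 7/33 of G → 48.58. Capacity used 70/70.
Total value = 770.58

770.58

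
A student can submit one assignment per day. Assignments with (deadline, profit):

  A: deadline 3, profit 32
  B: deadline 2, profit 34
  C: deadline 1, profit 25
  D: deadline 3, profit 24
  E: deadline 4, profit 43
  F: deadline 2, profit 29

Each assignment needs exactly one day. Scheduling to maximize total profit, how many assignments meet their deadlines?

Profit order: E=43 B=34 A=32 F=29 C=25 D=24
Assign: E→slot 4, B→slot 2, A→slot 3, F→slot 1, C skipped, D skipped.
Slots: [1:F] [2:B] [3:A] [4:E]
4 of 6 scheduled.

4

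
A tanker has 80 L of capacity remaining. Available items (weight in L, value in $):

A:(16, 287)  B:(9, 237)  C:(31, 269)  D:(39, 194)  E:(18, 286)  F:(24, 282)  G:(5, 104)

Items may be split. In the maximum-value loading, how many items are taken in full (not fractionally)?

5

Sort by value per unit weight and fill in that order.
Ratios (sorted): B 26.33, G 20.80, A 17.94, E 15.89, F 11.75, C 8.68, D 4.97
take B (9 @ 237); take G (5 @ 104); take A (16 @ 287); take E (18 @ 286); take F (24 @ 282); take 8/31 of C → 69.42. Capacity used 80/80.
5 item(s) taken whole; one partial (take 8/31 of C).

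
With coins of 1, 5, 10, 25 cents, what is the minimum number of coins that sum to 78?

6

Use the largest denomination that fits, subtract, and repeat.
78 − 3×25→3 − 3×1→0
Total coins = 3 + 3 = 6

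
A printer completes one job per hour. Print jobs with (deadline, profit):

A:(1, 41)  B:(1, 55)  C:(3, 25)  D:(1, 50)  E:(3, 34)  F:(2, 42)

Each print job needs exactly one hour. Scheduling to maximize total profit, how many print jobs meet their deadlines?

3

Sort by profit descending; place each in the latest free slot ≤ its deadline.
By profit: B(d1,55), D(d1,50), F(d2,42), A(d1,41), E(d3,34), C(d3,25)
B→slot 1; D skipped; F→slot 2; A skipped; E→slot 3; C skipped.
3 of 6 scheduled.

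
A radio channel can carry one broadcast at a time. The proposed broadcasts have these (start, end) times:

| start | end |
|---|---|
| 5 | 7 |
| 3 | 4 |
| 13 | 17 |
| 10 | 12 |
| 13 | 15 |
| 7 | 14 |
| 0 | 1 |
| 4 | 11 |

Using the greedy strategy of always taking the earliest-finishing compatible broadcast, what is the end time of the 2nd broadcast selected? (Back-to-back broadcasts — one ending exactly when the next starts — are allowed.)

By end time: (0,1), (3,4), (5,7), (4,11), (10,12), (7,14), (13,15), (13,17).
Pick (0,1); next start ≥ 1 → (3,4); next start ≥ 4 → (5,7); next start ≥ 7 → (10,12); next start ≥ 12 → (13,15).
Selected: (0,1) (3,4) (5,7) (10,12) (13,15)

4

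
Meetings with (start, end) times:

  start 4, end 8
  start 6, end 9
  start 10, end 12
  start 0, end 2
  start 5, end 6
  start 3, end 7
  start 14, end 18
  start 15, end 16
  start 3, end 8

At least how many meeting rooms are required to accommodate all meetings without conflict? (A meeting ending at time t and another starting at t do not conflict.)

starts: [0, 3, 3, 4, 5, 6, 10, 14, 15]
ends:   [2, 6, 7, 8, 8, 9, 12, 16, 18]
s0→1 e2→0 s3→1 s3→2 s4→3 s5→4  — peak 4.

4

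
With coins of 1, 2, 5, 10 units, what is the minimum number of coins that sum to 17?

17 − 1×10→7 − 1×5→2 − 1×2→0
Total coins = 1 + 1 + 1 = 3

3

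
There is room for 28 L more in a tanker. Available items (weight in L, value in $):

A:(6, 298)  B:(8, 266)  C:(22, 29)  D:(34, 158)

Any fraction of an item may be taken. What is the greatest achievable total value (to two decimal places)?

Sort by value per unit weight and fill in that order.
Order: A (298/6=49.67) > B (266/8=33.25) > D (158/34=4.65) > C (29/22=1.32)
Fill: take A (6 @ 298) → take B (8 @ 266) → take 14/34 of D → 65.06; 28/28 used.
Total value = 629.06

629.06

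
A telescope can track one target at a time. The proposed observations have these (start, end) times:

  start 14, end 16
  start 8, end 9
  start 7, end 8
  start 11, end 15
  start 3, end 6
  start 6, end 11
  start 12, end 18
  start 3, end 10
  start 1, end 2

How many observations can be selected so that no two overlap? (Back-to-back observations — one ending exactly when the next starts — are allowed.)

Sort by end time and greedily take each interval whose start is ≥ the last chosen end.
By end time: (1,2), (3,6), (7,8), (8,9), (3,10), (6,11), (11,15), (14,16), (12,18).
Pick (1,2); next start ≥ 2 → (3,6); next start ≥ 6 → (7,8); next start ≥ 8 → (8,9); next start ≥ 9 → (11,15).
Selected 5 observations.

5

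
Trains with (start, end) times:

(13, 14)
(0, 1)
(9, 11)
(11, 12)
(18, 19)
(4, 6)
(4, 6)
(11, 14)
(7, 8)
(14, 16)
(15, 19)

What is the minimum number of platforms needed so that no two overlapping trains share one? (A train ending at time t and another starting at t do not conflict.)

2

Events (time:±→running): 0:+→1 1:-→0 4:+→1 4:+→2 … peak 2.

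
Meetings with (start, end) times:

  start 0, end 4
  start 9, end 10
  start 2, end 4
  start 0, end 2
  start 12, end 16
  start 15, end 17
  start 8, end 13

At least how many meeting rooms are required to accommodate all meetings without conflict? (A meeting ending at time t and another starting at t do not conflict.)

2

Events (time:±→running): 0:+→1 0:+→2 … peak 2.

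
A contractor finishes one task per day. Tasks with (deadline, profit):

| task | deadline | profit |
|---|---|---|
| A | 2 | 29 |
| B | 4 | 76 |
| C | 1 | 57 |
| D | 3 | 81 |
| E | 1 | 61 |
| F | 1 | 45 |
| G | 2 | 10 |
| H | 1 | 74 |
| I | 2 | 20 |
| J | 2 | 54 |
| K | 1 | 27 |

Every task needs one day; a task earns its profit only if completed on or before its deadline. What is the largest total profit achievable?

285

Profit order: D=81 B=76 H=74 E=61 C=57 J=54 F=45 A=29 K=27 I=20 G=10
Assign: D→slot 3, B→slot 4, H→slot 1, E skipped, C skipped, J→slot 2, F skipped, A skipped, K skipped, I skipped, G skipped.
Slots: [1:H] [2:J] [3:D] [4:B]
Profit = 74 + 54 + 81 + 76 = 285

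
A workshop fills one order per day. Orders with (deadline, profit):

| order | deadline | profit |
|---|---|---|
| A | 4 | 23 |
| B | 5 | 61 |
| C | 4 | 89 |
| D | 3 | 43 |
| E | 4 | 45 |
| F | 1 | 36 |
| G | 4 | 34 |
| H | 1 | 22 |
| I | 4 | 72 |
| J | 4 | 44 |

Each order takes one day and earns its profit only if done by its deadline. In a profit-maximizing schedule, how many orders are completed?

By profit: C(d4,89), I(d4,72), B(d5,61), E(d4,45), J(d4,44), D(d3,43), F(d1,36), G(d4,34), A(d4,23), H(d1,22)
C→slot 4; I→slot 3; B→slot 5; E→slot 2; J→slot 1; D skipped; F skipped; G skipped; A skipped; H skipped.
5 of 10 scheduled.

5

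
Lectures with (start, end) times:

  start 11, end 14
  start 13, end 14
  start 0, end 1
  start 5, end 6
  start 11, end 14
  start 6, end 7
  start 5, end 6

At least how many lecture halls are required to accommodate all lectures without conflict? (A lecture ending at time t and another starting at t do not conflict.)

3

The answer is the maximum number of intervals overlapping at any instant.
Events (time:±→running): 0:+→1 1:-→0 5:+→1 5:+→2 6:-→1 6:-→0 6:+→1 7:-→0 11:+→1 11:+→2 13:+→3 … peak 3.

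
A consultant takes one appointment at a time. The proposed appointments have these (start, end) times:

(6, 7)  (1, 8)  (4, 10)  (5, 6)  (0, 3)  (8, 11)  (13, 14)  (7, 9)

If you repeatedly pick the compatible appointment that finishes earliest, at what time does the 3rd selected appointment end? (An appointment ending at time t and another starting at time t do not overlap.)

Greedy by earliest finish: after sorting by end time, pick each interval compatible with the last pick.
Sorted by end: (0,3)  (5,6)  (6,7)  (1,8)  (7,9)  (4,10)  (8,11)  (13,14)
take (0,3); take (5,6); take (6,7); take (7,9); skip (4,10); take (13,14).
Selected: (0,3) (5,6) (6,7) (7,9) (13,14)

7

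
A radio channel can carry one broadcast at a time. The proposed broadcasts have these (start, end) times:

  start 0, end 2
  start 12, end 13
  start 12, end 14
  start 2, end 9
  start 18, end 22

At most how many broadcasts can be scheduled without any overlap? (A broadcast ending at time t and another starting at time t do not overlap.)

4

Greedy by earliest finish: after sorting by end time, pick each interval compatible with the last pick.
Sorted by end: (0,2)  (2,9)  (12,13)  (12,14)  (18,22)
take (0,2); take (2,9); take (12,13); skip (12,14); take (18,22).
Selected 4 broadcasts.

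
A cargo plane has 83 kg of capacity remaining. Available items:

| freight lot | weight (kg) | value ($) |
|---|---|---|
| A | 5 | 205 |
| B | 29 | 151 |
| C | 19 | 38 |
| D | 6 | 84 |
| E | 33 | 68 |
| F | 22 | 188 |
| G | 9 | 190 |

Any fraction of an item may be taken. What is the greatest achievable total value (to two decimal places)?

842.73

Sort by value per unit weight and fill in that order.
Ratios (sorted): A 41.00, G 21.11, D 14.00, F 8.55, B 5.21, E 2.06, C 2.00
take A (5 @ 205); take G (9 @ 190); take D (6 @ 84); take F (22 @ 188); take B (29 @ 151); take 12/33 of E → 24.73. Capacity used 83/83.
Total value = 842.73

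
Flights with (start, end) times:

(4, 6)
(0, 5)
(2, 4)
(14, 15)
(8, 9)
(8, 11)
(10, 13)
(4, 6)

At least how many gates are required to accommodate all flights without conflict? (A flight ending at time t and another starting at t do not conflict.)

3

The answer is the maximum number of intervals overlapping at any instant.
starts: [0, 2, 4, 4, 8, 8, 10, 14]
ends:   [4, 5, 6, 6, 9, 11, 13, 15]
s0→1 s2→2 e4→1 s4→2 s4→3  — peak 3.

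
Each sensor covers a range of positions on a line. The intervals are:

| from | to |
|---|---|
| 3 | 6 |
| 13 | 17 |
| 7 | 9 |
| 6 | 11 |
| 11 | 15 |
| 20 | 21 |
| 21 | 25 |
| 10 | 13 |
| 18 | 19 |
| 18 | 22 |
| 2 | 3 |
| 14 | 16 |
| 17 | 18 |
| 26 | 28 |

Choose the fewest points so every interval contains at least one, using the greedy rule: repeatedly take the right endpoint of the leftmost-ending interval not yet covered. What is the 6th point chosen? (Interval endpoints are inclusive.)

Process intervals by earliest right end; each time one isn't hit yet, stab at its right endpoint.
Sorted: [2,3] [3,6] [7,9] [6,11] [10,13] [11,15] [14,16] [13,17] [17,18] [18,19] [20,21] [18,22] [21,25] [26,28]
{[2,3],[3,6]} hit by 3; {[7,9],[6,11]} hit by 9; {[10,13],[11,15]} hit by 13; {[14,16],[13,17]} hit by 16; {[17,18],[18,19]} hit by 18; {[20,21],[18,22],[21,25]} hit by 21; {[26,28]} hit by 28.
Points: 3, 9, 13, 16, 18, 21, 28 (7 total).

21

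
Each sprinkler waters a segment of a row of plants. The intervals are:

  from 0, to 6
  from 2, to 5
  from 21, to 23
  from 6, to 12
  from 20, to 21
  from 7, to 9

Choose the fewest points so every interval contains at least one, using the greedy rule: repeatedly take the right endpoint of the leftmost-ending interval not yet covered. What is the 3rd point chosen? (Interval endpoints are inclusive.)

21

Sort by right endpoint; whenever an interval is uncovered, place a point at its right end.
Sorted: [2,5] [0,6] [7,9] [6,12] [20,21] [21,23]
{[2,5],[0,6]} hit by 5; {[7,9],[6,12]} hit by 9; {[20,21],[21,23]} hit by 21.
Points: 5, 9, 21 (3 total).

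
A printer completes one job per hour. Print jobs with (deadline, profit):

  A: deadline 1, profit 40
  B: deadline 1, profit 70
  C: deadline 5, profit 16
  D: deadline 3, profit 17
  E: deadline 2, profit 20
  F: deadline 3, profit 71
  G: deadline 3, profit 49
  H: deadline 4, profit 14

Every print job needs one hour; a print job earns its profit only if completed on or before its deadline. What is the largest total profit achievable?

220

Profit order: F=71 B=70 G=49 A=40 E=20 D=17 C=16 H=14
Assign: F→slot 3, B→slot 1, G→slot 2, A skipped, E skipped, D skipped, C→slot 5, H→slot 4.
Slots: [1:B] [2:G] [3:F] [4:H] [5:C]
Profit = 70 + 49 + 71 + 14 + 16 = 220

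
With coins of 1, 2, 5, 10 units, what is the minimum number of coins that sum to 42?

5

42 − 4×10→2 − 1×2→0
Total coins = 4 + 1 = 5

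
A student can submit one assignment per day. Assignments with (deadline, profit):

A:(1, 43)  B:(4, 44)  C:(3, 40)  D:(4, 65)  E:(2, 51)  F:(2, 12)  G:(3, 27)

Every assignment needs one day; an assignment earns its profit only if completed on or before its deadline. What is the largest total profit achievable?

By profit: D(d4,65), E(d2,51), B(d4,44), A(d1,43), C(d3,40), G(d3,27), F(d2,12)
D→slot 4; E→slot 2; B→slot 3; A→slot 1; C skipped; G skipped; F skipped.
Profit = 43 + 51 + 44 + 65 = 203

203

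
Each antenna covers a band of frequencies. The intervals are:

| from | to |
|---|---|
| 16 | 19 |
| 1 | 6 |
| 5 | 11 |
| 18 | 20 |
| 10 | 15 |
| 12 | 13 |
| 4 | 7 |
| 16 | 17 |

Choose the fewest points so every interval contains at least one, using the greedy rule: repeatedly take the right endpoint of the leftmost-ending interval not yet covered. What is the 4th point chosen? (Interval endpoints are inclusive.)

20

Sort by right endpoint; whenever an interval is uncovered, place a point at its right end.
Sorted: [1,6] [4,7] [5,11] [12,13] [10,15] [16,17] [16,19] [18,20]
{[1,6],[4,7],[5,11]} hit by 6; {[12,13],[10,15]} hit by 13; {[16,17],[16,19]} hit by 17; {[18,20]} hit by 20.
Points: 6, 13, 17, 20 (4 total).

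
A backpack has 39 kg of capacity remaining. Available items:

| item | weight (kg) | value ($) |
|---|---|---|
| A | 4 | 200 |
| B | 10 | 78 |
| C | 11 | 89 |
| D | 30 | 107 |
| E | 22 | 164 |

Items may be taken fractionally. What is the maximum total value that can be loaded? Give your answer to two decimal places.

471.36

Sort by value per unit weight and fill in that order.
Order: A (200/4=50.00) > C (89/11=8.09) > B (78/10=7.80) > E (164/22=7.45) > D (107/30=3.57)
Fill: take A (4 @ 200) → take C (11 @ 89) → take B (10 @ 78) → take 14/22 of E → 104.36; 39/39 used.
Total value = 471.36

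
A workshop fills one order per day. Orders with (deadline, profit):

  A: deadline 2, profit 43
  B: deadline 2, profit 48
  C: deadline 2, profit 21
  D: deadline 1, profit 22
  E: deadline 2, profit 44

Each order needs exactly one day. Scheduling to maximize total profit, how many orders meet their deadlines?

Sort by profit descending; place each in the latest free slot ≤ its deadline.
By profit: B(d2,48), E(d2,44), A(d2,43), D(d1,22), C(d2,21)
B→slot 2; E→slot 1; A skipped; D skipped; C skipped.
2 of 5 scheduled.

2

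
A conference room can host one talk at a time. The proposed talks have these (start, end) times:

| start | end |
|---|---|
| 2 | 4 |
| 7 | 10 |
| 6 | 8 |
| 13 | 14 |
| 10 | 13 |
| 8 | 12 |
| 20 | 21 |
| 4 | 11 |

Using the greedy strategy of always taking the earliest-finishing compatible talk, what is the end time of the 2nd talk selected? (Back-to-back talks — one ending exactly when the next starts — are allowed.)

8

Sorted by end: (2,4)  (6,8)  (7,10)  (4,11)  (8,12)  (10,13)  (13,14)  (20,21)
take (2,4); take (6,8); skip (7,10); take (8,12); take (13,14); take (20,21).
Selected: (2,4) (6,8) (8,12) (13,14) (20,21)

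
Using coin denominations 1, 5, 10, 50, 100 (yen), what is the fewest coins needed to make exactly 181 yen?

6

Greedy: take as many of the largest coin as possible, then repeat with the remainder.
181 = 1×100 + 1×50 + 3×10 + 1×1
Total coins = 1 + 1 + 3 + 1 = 6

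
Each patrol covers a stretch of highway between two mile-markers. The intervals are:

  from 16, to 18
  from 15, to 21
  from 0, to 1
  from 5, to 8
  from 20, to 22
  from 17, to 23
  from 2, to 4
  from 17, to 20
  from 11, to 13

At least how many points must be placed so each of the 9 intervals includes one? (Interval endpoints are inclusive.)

Process intervals by earliest right end; each time one isn't hit yet, stab at its right endpoint.
By right end: [0,1]  [2,4]  [5,8]  [11,13]  [16,18]  [17,20]  [15,21]  [20,22]  [17,23]
[0,1] uncovered → point at 1; [2,4] uncovered → point at 4; [5,8] uncovered → point at 8; [11,13] uncovered → point at 13; [16,18] uncovered → point at 18; [20,22] uncovered → point at 22.
Points: 1, 4, 8, 13, 18, 22 (6 total).

6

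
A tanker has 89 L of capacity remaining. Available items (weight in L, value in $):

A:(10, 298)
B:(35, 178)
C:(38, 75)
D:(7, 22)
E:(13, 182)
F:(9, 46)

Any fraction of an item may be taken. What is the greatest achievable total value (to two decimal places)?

Greedy by value/weight ratio, highest first.
Order: A (298/10=29.80) > E (182/13=14.00) > F (46/9=5.11) > B (178/35=5.09) > D (22/7=3.14) > C (75/38=1.97)
Fill: take A (10 @ 298) → take E (13 @ 182) → take F (9 @ 46) → take B (35 @ 178) → take D (7 @ 22) → take 15/38 of C → 29.61; 89/89 used.
Total value = 755.61

755.61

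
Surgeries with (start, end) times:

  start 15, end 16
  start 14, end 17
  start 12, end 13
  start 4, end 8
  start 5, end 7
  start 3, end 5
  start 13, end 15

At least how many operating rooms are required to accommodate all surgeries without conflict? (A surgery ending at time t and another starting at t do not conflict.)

starts: [3, 4, 5, 12, 13, 14, 15]
ends:   [5, 7, 8, 13, 15, 16, 17]
s3→1 s4→2  — peak 2.

2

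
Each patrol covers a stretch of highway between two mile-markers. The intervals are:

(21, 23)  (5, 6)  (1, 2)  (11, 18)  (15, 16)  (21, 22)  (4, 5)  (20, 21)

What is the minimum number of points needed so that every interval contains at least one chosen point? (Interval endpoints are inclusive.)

Process intervals by earliest right end; each time one isn't hit yet, stab at its right endpoint.
Sorted: [1,2] [4,5] [5,6] [15,16] [11,18] [20,21] [21,22] [21,23]
{[1,2]} hit by 2; {[4,5],[5,6]} hit by 5; {[15,16],[11,18]} hit by 16; {[20,21],[21,22],[21,23]} hit by 21.
Points: 2, 5, 16, 21 (4 total).

4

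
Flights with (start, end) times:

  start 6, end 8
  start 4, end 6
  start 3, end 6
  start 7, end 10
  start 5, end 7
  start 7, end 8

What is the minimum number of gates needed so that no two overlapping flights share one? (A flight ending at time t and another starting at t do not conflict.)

starts: [3, 4, 5, 6, 7, 7]
ends:   [6, 6, 7, 8, 8, 10]
s3→1 s4→2 s5→3  — peak 3.

3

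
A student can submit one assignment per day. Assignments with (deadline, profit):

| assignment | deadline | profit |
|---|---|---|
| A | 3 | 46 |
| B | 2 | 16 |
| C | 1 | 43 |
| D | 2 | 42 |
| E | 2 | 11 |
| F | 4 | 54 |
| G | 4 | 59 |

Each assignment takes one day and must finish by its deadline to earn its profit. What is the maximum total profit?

Take jobs in profit order; each goes to the latest open slot no later than its deadline.
By profit: G(d4,59), F(d4,54), A(d3,46), C(d1,43), D(d2,42), B(d2,16), E(d2,11)
G→slot 4; F→slot 3; A→slot 2; C→slot 1; D skipped; B skipped; E skipped.
Profit = 43 + 46 + 54 + 59 = 202

202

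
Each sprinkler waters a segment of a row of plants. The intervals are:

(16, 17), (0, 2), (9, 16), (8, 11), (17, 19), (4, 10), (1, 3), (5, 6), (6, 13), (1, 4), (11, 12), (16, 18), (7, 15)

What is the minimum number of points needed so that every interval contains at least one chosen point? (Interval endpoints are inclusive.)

4

Sorted: [0,2] [1,3] [1,4] [5,6] [4,10] [8,11] [11,12] [6,13] [7,15] [9,16] [16,17] [16,18] [17,19]
{[0,2],[1,3],[1,4]} hit by 2; {[5,6],[4,10]} hit by 6; {[8,11],[11,12],[6,13],[7,15],[9,16]} hit by 11; {[16,17],[16,18],[17,19]} hit by 17.
Points: 2, 6, 11, 17 (4 total).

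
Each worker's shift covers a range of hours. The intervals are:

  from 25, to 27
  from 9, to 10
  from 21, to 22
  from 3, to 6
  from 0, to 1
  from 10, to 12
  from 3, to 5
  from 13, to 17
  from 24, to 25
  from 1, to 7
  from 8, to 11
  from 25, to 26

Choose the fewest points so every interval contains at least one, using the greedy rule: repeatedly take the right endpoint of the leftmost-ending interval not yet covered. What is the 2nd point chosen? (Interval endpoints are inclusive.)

Sort by right endpoint; whenever an interval is uncovered, place a point at its right end.
By right end: [0,1]  [3,5]  [3,6]  [1,7]  [9,10]  [8,11]  [10,12]  [13,17]  [21,22]  [24,25]  [25,26]  [25,27]
[0,1] uncovered → point at 1; [3,5] uncovered → point at 5; [9,10] uncovered → point at 10; [13,17] uncovered → point at 17; [21,22] uncovered → point at 22; [24,25] uncovered → point at 25.
Points: 1, 5, 10, 17, 22, 25 (6 total).

5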